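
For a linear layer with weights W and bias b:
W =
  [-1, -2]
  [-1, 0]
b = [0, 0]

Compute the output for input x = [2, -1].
y = [0, -2]

Wx = [-1×2 + -2×-1, -1×2 + 0×-1]
   = [0, -2]
y = Wx + b = [0 + 0, -2 + 0] = [0, -2]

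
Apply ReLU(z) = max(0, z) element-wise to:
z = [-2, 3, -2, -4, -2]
h = [0, 3, 0, 0, 0]

ReLU applied element-wise: max(0,-2)=0, max(0,3)=3, max(0,-2)=0, max(0,-4)=0, max(0,-2)=0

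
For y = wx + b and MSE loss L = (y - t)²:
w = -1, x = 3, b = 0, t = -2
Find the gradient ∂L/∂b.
∂L/∂b = -2

y = wx + b = (-1)(3) + 0 = -3
∂L/∂y = 2(y - t) = 2(-3 - -2) = -2
∂y/∂b = 1
∂L/∂b = ∂L/∂y · ∂y/∂b = -2 × 1 = -2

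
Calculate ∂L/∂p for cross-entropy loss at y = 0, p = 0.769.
∂L/∂p = 4.329

∂L/∂p = -y/p + (1-y)/(1-p) = 0 + 1/0.231 = 4.329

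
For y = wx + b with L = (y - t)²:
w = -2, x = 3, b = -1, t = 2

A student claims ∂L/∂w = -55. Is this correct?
Incorrect

y = (-2)(3) + -1 = -7
∂L/∂y = 2(y - t) = 2(-7 - 2) = -18
∂y/∂w = x = 3
∂L/∂w = -18 × 3 = -54

Claimed value: -55
Incorrect: The correct gradient is -54.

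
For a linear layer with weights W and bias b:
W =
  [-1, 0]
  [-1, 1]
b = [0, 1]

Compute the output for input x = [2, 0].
y = [-2, -1]

Wx = [-1×2 + 0×0, -1×2 + 1×0]
   = [-2, -2]
y = Wx + b = [-2 + 0, -2 + 1] = [-2, -1]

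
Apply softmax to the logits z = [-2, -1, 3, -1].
p = [0.0065, 0.0176, 0.9584, 0.0176]

exp(z) = [0.1353, 0.3679, 20.09, 0.3679]
Sum = 20.96
p = [0.0065, 0.0176, 0.9584, 0.0176]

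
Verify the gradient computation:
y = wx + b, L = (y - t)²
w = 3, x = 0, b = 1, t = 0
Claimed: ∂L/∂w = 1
Incorrect

y = (3)(0) + 1 = 1
∂L/∂y = 2(y - t) = 2(1 - 0) = 2
∂y/∂w = x = 0
∂L/∂w = 2 × 0 = 0

Claimed value: 1
Incorrect: The correct gradient is 0.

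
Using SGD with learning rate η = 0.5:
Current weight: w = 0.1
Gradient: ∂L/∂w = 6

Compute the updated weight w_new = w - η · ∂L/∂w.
w_new = -2.9

w_new = w - η·∂L/∂w = 0.1 - 0.5×(6) = 0.1 - (3) = -2.9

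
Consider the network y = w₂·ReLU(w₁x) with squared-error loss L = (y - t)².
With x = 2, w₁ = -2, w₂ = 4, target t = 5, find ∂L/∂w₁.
∂L/∂w₁ = 0

Forward pass:
z = w₁x = -2×2 = -4
h = ReLU(-4) = 0
y = w₂h = 4×0 = 0

Backward pass:
∂L/∂y = 2(y - t) = 2(0 - 5) = -10
∂y/∂h = w₂ = 4
∂h/∂z = 0 (ReLU derivative)
∂z/∂w₁ = x = 2

∂L/∂w₁ = -10 × 4 × 0 × 2 = 0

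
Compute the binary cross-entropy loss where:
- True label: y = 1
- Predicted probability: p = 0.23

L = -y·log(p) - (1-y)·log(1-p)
L = 1.47

L = -1·log(0.23) - 0·log(0.77) = -log(0.23) = 1.47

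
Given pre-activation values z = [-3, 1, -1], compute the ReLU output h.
h = [0, 1, 0]

ReLU applied element-wise: max(0,-3)=0, max(0,1)=1, max(0,-1)=0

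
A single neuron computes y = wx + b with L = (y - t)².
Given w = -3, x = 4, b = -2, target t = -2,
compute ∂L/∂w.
∂L/∂w = -96

y = wx + b = (-3)(4) + -2 = -14
∂L/∂y = 2(y - t) = 2(-14 - -2) = -24
∂y/∂w = x = 4
∂L/∂w = ∂L/∂y · ∂y/∂w = -24 × 4 = -96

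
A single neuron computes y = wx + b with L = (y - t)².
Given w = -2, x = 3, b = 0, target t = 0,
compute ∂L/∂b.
∂L/∂b = -12

y = wx + b = (-2)(3) + 0 = -6
∂L/∂y = 2(y - t) = 2(-6 - 0) = -12
∂y/∂b = 1
∂L/∂b = ∂L/∂y · ∂y/∂b = -12 × 1 = -12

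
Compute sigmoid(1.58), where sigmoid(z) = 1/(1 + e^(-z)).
0.8292

sigmoid(1.58) = 1/(1 + e^(-1.58)) = 1/(1 + 0.206) = 0.8292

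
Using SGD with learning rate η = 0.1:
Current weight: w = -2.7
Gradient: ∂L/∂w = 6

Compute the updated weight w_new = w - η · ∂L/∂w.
w_new = -3.3

w_new = w - η·∂L/∂w = -2.7 - 0.1×(6) = -2.7 - (0.6) = -3.3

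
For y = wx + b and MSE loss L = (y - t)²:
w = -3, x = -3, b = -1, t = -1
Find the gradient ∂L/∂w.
∂L/∂w = -54

y = wx + b = (-3)(-3) + -1 = 8
∂L/∂y = 2(y - t) = 2(8 - -1) = 18
∂y/∂w = x = -3
∂L/∂w = ∂L/∂y · ∂y/∂w = 18 × -3 = -54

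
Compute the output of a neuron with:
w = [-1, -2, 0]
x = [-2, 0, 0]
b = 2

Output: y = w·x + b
y = 4

y = (-1)(-2) + (-2)(0) + (0)(0) + 2 = 4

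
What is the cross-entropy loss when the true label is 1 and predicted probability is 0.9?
L = 0.1054

L = -1·log(0.9) - 0·log(0.1) = -log(0.9) = 0.1054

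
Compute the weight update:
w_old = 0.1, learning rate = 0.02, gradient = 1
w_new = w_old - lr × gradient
w_new = 0.08

w_new = w - η·∂L/∂w = 0.1 - 0.02×(1) = 0.1 - (0.02) = 0.08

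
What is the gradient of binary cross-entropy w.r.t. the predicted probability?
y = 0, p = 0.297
∂L/∂p = 1.422

∂L/∂p = -y/p + (1-y)/(1-p) = 0 + 1/0.703 = 1.422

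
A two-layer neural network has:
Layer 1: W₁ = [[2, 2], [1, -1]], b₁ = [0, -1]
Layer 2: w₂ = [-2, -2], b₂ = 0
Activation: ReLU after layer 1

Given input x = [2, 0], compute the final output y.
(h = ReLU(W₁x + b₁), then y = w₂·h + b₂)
y = -10

Layer 1 pre-activation: z₁ = [4, 1]
After ReLU: h = [4, 1]
Layer 2 output: y = -2×4 + -2×1 + 0 = -10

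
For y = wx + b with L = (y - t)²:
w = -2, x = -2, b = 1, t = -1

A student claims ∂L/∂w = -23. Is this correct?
Incorrect

y = (-2)(-2) + 1 = 5
∂L/∂y = 2(y - t) = 2(5 - -1) = 12
∂y/∂w = x = -2
∂L/∂w = 12 × -2 = -24

Claimed value: -23
Incorrect: The correct gradient is -24.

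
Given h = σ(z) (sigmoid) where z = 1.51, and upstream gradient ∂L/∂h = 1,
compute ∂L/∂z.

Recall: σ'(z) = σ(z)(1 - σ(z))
∂L/∂z = 0.1482

σ(1.51) = 0.8191
σ'(1.51) = σ(1.51)(1 - σ(1.51)) = 0.8191 × 0.1809 = 0.1482
∂L/∂z = ∂L/∂h · σ'(z) = 1 × 0.1482 = 0.1482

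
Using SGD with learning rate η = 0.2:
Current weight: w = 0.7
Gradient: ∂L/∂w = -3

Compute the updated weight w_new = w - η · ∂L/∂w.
w_new = 1.3

w_new = w - η·∂L/∂w = 0.7 - 0.2×(-3) = 0.7 - (-0.6) = 1.3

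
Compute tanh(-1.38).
-0.881

tanh(-1.38) = (e^(-1.38) - e^(1.38))/(e^(-1.38) + e^(1.38)) = -0.881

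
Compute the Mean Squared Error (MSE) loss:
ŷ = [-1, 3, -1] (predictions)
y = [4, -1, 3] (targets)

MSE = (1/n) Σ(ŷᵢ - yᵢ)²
MSE = 19

MSE = (1/3)((-1-4)² + (3--1)² + (-1-3)²) = (1/3)(25 + 16 + 16) = 19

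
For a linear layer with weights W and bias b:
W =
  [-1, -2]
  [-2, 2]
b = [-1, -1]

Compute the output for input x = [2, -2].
y = [1, -9]

Wx = [-1×2 + -2×-2, -2×2 + 2×-2]
   = [2, -8]
y = Wx + b = [2 + -1, -8 + -1] = [1, -9]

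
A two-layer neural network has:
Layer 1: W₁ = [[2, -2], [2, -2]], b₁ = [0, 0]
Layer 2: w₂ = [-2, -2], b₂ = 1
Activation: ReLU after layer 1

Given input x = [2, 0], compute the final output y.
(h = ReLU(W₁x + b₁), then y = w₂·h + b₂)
y = -15

Layer 1 pre-activation: z₁ = [4, 4]
After ReLU: h = [4, 4]
Layer 2 output: y = -2×4 + -2×4 + 1 = -15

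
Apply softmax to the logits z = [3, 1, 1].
p = [0.787, 0.1065, 0.1065]

exp(z) = [20.09, 2.718, 2.718]
Sum = 25.52
p = [0.787, 0.1065, 0.1065]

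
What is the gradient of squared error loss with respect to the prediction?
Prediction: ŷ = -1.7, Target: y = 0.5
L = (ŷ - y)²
∂L/∂ŷ = -4.4

∂L/∂ŷ = 2(ŷ - y) = 2(-1.7 - 0.5) = 2(-2.2) = -4.4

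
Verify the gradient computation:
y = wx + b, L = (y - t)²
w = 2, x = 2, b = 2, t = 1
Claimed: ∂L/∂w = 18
Incorrect

y = (2)(2) + 2 = 6
∂L/∂y = 2(y - t) = 2(6 - 1) = 10
∂y/∂w = x = 2
∂L/∂w = 10 × 2 = 20

Claimed value: 18
Incorrect: The correct gradient is 20.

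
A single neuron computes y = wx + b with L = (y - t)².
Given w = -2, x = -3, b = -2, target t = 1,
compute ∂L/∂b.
∂L/∂b = 6

y = wx + b = (-2)(-3) + -2 = 4
∂L/∂y = 2(y - t) = 2(4 - 1) = 6
∂y/∂b = 1
∂L/∂b = ∂L/∂y · ∂y/∂b = 6 × 1 = 6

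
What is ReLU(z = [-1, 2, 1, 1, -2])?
h = [0, 2, 1, 1, 0]

ReLU applied element-wise: max(0,-1)=0, max(0,2)=2, max(0,1)=1, max(0,1)=1, max(0,-2)=0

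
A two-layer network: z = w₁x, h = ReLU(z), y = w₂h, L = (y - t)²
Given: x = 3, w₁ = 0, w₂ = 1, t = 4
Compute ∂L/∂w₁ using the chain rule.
∂L/∂w₁ = 0

Forward pass:
z = w₁x = 0×3 = 0
h = ReLU(0) = 0
y = w₂h = 1×0 = 0

Backward pass:
∂L/∂y = 2(y - t) = 2(0 - 4) = -8
∂y/∂h = w₂ = 1
∂h/∂z = 0 (ReLU derivative)
∂z/∂w₁ = x = 3

∂L/∂w₁ = -8 × 1 × 0 × 3 = 0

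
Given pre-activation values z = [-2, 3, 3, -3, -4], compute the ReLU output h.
h = [0, 3, 3, 0, 0]

ReLU applied element-wise: max(0,-2)=0, max(0,3)=3, max(0,3)=3, max(0,-3)=0, max(0,-4)=0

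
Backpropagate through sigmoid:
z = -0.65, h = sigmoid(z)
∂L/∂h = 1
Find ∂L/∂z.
∂L/∂z = 0.2253

σ(-0.65) = 0.343
σ'(-0.65) = σ(-0.65)(1 - σ(-0.65)) = 0.343 × 0.657 = 0.2253
∂L/∂z = ∂L/∂h · σ'(z) = 1 × 0.2253 = 0.2253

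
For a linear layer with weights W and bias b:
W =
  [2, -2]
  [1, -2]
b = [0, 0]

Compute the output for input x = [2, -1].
y = [6, 4]

Wx = [2×2 + -2×-1, 1×2 + -2×-1]
   = [6, 4]
y = Wx + b = [6 + 0, 4 + 0] = [6, 4]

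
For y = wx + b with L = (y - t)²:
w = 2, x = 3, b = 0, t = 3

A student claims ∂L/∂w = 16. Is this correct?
Incorrect

y = (2)(3) + 0 = 6
∂L/∂y = 2(y - t) = 2(6 - 3) = 6
∂y/∂w = x = 3
∂L/∂w = 6 × 3 = 18

Claimed value: 16
Incorrect: The correct gradient is 18.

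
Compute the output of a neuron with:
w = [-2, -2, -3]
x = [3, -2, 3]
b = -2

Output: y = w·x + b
y = -13

y = (-2)(3) + (-2)(-2) + (-3)(3) + -2 = -13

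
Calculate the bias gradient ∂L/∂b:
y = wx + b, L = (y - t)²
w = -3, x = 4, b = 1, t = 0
∂L/∂b = -22

y = wx + b = (-3)(4) + 1 = -11
∂L/∂y = 2(y - t) = 2(-11 - 0) = -22
∂y/∂b = 1
∂L/∂b = ∂L/∂y · ∂y/∂b = -22 × 1 = -22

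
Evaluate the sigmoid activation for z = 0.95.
0.7211

sigmoid(0.95) = 1/(1 + e^(-0.95)) = 1/(1 + 0.3867) = 0.7211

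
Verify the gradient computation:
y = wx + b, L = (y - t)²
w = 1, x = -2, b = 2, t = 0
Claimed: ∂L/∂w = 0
Correct

y = (1)(-2) + 2 = 0
∂L/∂y = 2(y - t) = 2(0 - 0) = 0
∂y/∂w = x = -2
∂L/∂w = 0 × -2 = 0

Claimed value: 0
Correct: The correct gradient is 0.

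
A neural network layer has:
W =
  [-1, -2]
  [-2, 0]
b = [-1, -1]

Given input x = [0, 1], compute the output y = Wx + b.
y = [-3, -1]

Wx = [-1×0 + -2×1, -2×0 + 0×1]
   = [-2, 0]
y = Wx + b = [-2 + -1, 0 + -1] = [-3, -1]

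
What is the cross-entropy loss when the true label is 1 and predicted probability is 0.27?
L = 1.309

L = -1·log(0.27) - 0·log(0.73) = -log(0.27) = 1.309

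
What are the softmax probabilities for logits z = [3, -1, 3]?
p = [0.4955, 0.0091, 0.4955]

exp(z) = [20.09, 0.3679, 20.09]
Sum = 40.54
p = [0.4955, 0.0091, 0.4955]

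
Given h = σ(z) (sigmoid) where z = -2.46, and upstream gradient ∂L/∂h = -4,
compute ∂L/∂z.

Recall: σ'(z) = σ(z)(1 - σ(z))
∂L/∂z = -0.2901

σ(-2.46) = 0.07871
σ'(-2.46) = σ(-2.46)(1 - σ(-2.46)) = 0.07871 × 0.9213 = 0.07252
∂L/∂z = ∂L/∂h · σ'(z) = -4 × 0.07252 = -0.2901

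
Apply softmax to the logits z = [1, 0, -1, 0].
p = [0.5344, 0.1966, 0.0723, 0.1966]

exp(z) = [2.718, 1, 0.3679, 1]
Sum = 5.086
p = [0.5344, 0.1966, 0.0723, 0.1966]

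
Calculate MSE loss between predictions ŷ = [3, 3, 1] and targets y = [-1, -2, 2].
MSE = 14

MSE = (1/3)((3--1)² + (3--2)² + (1-2)²) = (1/3)(16 + 25 + 1) = 14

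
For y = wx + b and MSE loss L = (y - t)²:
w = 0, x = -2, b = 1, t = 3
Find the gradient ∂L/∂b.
∂L/∂b = -4

y = wx + b = (0)(-2) + 1 = 1
∂L/∂y = 2(y - t) = 2(1 - 3) = -4
∂y/∂b = 1
∂L/∂b = ∂L/∂y · ∂y/∂b = -4 × 1 = -4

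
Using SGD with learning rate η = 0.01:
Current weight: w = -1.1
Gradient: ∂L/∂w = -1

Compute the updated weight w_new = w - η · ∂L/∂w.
w_new = -1.09

w_new = w - η·∂L/∂w = -1.1 - 0.01×(-1) = -1.1 - (-0.01) = -1.09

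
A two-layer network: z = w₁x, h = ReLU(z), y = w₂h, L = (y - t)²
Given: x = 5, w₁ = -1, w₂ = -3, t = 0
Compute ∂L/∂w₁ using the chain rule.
∂L/∂w₁ = 0

Forward pass:
z = w₁x = -1×5 = -5
h = ReLU(-5) = 0
y = w₂h = -3×0 = 0

Backward pass:
∂L/∂y = 2(y - t) = 2(0 - 0) = 0
∂y/∂h = w₂ = -3
∂h/∂z = 0 (ReLU derivative)
∂z/∂w₁ = x = 5

∂L/∂w₁ = 0 × -3 × 0 × 5 = 0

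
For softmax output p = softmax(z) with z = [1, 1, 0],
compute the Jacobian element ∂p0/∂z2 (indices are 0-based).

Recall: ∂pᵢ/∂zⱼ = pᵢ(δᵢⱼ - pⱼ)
∂p0/∂z2 = -0.06561

p = softmax(z) = [0.4223, 0.4223, 0.1554]
p0 = 0.4223, p2 = 0.1554

∂p0/∂z2 = -p0 × p2 = -0.4223 × 0.1554 = -0.06561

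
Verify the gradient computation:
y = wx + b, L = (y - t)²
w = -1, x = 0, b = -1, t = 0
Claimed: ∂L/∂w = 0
Correct

y = (-1)(0) + -1 = -1
∂L/∂y = 2(y - t) = 2(-1 - 0) = -2
∂y/∂w = x = 0
∂L/∂w = -2 × 0 = 0

Claimed value: 0
Correct: The correct gradient is 0.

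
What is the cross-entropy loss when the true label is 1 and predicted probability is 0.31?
L = 1.171

L = -1·log(0.31) - 0·log(0.69) = -log(0.31) = 1.171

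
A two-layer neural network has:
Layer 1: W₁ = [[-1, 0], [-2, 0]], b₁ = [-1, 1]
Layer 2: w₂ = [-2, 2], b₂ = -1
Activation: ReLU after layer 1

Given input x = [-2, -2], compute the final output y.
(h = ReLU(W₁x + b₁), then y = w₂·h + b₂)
y = 7

Layer 1 pre-activation: z₁ = [1, 5]
After ReLU: h = [1, 5]
Layer 2 output: y = -2×1 + 2×5 + -1 = 7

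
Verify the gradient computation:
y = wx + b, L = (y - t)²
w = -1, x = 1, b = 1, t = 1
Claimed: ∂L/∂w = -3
Incorrect

y = (-1)(1) + 1 = 0
∂L/∂y = 2(y - t) = 2(0 - 1) = -2
∂y/∂w = x = 1
∂L/∂w = -2 × 1 = -2

Claimed value: -3
Incorrect: The correct gradient is -2.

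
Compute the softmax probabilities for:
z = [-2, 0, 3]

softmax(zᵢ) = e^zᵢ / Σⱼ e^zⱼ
p = [0.0064, 0.0471, 0.9465]

exp(z) = [0.1353, 1, 20.09]
Sum = 21.22
p = [0.0064, 0.0471, 0.9465]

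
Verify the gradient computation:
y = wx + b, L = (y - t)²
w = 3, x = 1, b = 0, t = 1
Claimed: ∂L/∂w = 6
Incorrect

y = (3)(1) + 0 = 3
∂L/∂y = 2(y - t) = 2(3 - 1) = 4
∂y/∂w = x = 1
∂L/∂w = 4 × 1 = 4

Claimed value: 6
Incorrect: The correct gradient is 4.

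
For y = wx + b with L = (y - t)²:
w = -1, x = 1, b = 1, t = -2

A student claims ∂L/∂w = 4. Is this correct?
Correct

y = (-1)(1) + 1 = 0
∂L/∂y = 2(y - t) = 2(0 - -2) = 4
∂y/∂w = x = 1
∂L/∂w = 4 × 1 = 4

Claimed value: 4
Correct: The correct gradient is 4.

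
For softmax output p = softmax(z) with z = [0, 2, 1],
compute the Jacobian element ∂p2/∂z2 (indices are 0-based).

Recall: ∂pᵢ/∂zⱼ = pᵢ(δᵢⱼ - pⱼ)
∂p2/∂z2 = 0.1848

p = softmax(z) = [0.09003, 0.6652, 0.2447]
p2 = 0.2447

∂p2/∂z2 = p2(1 - p2) = 0.2447 × (1 - 0.2447) = 0.1848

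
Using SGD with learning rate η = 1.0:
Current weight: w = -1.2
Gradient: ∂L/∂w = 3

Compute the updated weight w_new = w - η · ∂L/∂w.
w_new = -4.2

w_new = w - η·∂L/∂w = -1.2 - 1.0×(3) = -1.2 - (3) = -4.2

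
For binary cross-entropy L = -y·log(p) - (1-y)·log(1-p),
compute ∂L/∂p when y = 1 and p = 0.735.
∂L/∂p = -1.361

∂L/∂p = -y/p + (1-y)/(1-p) = -1/0.735 + 0 = -1.361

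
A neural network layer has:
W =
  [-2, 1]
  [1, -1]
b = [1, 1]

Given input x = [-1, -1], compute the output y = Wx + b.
y = [2, 1]

Wx = [-2×-1 + 1×-1, 1×-1 + -1×-1]
   = [1, 0]
y = Wx + b = [1 + 1, 0 + 1] = [2, 1]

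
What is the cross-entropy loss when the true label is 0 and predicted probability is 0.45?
L = 0.5978

L = -0·log(0.45) - 1·log(0.55) = -log(0.55) = 0.5978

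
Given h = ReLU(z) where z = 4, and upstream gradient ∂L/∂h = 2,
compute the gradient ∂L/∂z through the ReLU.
∂L/∂z = 2

h = ReLU(4) = 4
Since z > 0: ∂h/∂z = 1
∂L/∂z = ∂L/∂h · ∂h/∂z = 2 × 1 = 2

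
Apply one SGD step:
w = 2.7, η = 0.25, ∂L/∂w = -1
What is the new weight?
w_new = 2.95

w_new = w - η·∂L/∂w = 2.7 - 0.25×(-1) = 2.7 - (-0.25) = 2.95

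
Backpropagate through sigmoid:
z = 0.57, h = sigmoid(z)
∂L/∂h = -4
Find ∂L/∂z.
∂L/∂z = -0.923

σ(0.57) = 0.6388
σ'(0.57) = σ(0.57)(1 - σ(0.57)) = 0.6388 × 0.3612 = 0.2307
∂L/∂z = ∂L/∂h · σ'(z) = -4 × 0.2307 = -0.923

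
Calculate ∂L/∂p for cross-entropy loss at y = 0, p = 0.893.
∂L/∂p = 9.346

∂L/∂p = -y/p + (1-y)/(1-p) = 0 + 1/0.107 = 9.346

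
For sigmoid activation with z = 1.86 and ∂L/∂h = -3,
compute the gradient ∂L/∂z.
∂L/∂z = -0.3497

σ(1.86) = 0.8653
σ'(1.86) = σ(1.86)(1 - σ(1.86)) = 0.8653 × 0.1347 = 0.1166
∂L/∂z = ∂L/∂h · σ'(z) = -3 × 0.1166 = -0.3497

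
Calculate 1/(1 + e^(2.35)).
0.08707

sigmoid(-2.35) = 1/(1 + e^(2.35)) = 1/(1 + 10.49) = 0.08707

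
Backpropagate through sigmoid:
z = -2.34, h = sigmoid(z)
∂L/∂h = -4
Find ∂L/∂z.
∂L/∂z = -0.3206

σ(-2.34) = 0.08786
σ'(-2.34) = σ(-2.34)(1 - σ(-2.34)) = 0.08786 × 0.9121 = 0.08014
∂L/∂z = ∂L/∂h · σ'(z) = -4 × 0.08014 = -0.3206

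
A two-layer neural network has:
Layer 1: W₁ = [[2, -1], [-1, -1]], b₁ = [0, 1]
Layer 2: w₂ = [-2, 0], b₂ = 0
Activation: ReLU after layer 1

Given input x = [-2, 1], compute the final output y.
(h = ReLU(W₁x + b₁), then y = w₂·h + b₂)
y = 0

Layer 1 pre-activation: z₁ = [-5, 2]
After ReLU: h = [0, 2]
Layer 2 output: y = -2×0 + 0×2 + 0 = 0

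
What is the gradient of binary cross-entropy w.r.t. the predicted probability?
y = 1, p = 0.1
∂L/∂p = -10

∂L/∂p = -y/p + (1-y)/(1-p) = -1/0.1 + 0 = -10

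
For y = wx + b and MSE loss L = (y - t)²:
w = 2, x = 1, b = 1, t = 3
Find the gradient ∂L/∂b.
∂L/∂b = 0

y = wx + b = (2)(1) + 1 = 3
∂L/∂y = 2(y - t) = 2(3 - 3) = 0
∂y/∂b = 1
∂L/∂b = ∂L/∂y · ∂y/∂b = 0 × 1 = 0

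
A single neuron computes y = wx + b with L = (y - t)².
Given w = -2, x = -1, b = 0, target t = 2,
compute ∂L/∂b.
∂L/∂b = 0

y = wx + b = (-2)(-1) + 0 = 2
∂L/∂y = 2(y - t) = 2(2 - 2) = 0
∂y/∂b = 1
∂L/∂b = ∂L/∂y · ∂y/∂b = 0 × 1 = 0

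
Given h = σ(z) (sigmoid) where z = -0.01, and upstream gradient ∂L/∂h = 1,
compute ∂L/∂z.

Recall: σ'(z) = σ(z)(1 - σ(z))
∂L/∂z = 0.25

σ(-0.01) = 0.4975
σ'(-0.01) = σ(-0.01)(1 - σ(-0.01)) = 0.4975 × 0.5025 = 0.25
∂L/∂z = ∂L/∂h · σ'(z) = 1 × 0.25 = 0.25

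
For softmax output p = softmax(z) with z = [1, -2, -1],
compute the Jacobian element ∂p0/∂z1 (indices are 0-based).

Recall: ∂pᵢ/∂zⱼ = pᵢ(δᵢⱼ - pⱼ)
∂p0/∂z1 = -0.03545

p = softmax(z) = [0.8438, 0.04201, 0.1142]
p0 = 0.8438, p1 = 0.04201

∂p0/∂z1 = -p0 × p1 = -0.8438 × 0.04201 = -0.03545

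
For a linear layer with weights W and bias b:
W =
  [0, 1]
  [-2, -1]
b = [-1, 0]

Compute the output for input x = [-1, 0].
y = [-1, 2]

Wx = [0×-1 + 1×0, -2×-1 + -1×0]
   = [0, 2]
y = Wx + b = [0 + -1, 2 + 0] = [-1, 2]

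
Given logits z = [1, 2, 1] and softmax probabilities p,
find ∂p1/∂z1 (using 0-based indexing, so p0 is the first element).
∂p1/∂z1 = 0.2442

p = softmax(z) = [0.2119, 0.5761, 0.2119]
p1 = 0.5761

∂p1/∂z1 = p1(1 - p1) = 0.5761 × (1 - 0.5761) = 0.2442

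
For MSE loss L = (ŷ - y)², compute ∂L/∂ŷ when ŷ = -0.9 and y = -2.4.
∂L/∂ŷ = 3.0

∂L/∂ŷ = 2(ŷ - y) = 2(-0.9 - -2.4) = 2(1.5) = 3.0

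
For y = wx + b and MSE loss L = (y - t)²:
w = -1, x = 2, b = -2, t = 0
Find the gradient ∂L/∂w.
∂L/∂w = -16

y = wx + b = (-1)(2) + -2 = -4
∂L/∂y = 2(y - t) = 2(-4 - 0) = -8
∂y/∂w = x = 2
∂L/∂w = ∂L/∂y · ∂y/∂w = -8 × 2 = -16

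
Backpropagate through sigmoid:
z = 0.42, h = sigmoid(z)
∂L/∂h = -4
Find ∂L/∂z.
∂L/∂z = -0.9572

σ(0.42) = 0.6035
σ'(0.42) = σ(0.42)(1 - σ(0.42)) = 0.6035 × 0.3965 = 0.2393
∂L/∂z = ∂L/∂h · σ'(z) = -4 × 0.2393 = -0.9572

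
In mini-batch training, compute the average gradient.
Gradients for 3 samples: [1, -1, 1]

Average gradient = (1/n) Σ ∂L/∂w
Average gradient = 0.3333

Average = (1/3)(1 + -1 + 1) = 1/3 = 0.3333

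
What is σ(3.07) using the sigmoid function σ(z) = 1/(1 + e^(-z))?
0.9556

sigmoid(3.07) = 1/(1 + e^(-3.07)) = 1/(1 + 0.04642) = 0.9556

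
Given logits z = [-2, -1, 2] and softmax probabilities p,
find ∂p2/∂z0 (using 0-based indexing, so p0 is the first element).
∂p2/∂z0 = -0.01605

p = softmax(z) = [0.01715, 0.04661, 0.9362]
p2 = 0.9362, p0 = 0.01715

∂p2/∂z0 = -p2 × p0 = -0.9362 × 0.01715 = -0.01605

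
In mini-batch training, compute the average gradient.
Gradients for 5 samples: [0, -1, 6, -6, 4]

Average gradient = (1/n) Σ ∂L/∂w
Average gradient = 0.6

Average = (1/5)(0 + -1 + 6 + -6 + 4) = 3/5 = 0.6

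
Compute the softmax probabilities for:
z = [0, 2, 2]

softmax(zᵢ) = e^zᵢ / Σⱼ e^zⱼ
p = [0.0634, 0.4683, 0.4683]

exp(z) = [1, 7.389, 7.389]
Sum = 15.78
p = [0.0634, 0.4683, 0.4683]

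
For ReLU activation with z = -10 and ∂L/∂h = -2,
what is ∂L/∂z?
∂L/∂z = 0

h = ReLU(-10) = 0
Since z < 0: ∂h/∂z = 0
∂L/∂z = ∂L/∂h · ∂h/∂z = -2 × 0 = 0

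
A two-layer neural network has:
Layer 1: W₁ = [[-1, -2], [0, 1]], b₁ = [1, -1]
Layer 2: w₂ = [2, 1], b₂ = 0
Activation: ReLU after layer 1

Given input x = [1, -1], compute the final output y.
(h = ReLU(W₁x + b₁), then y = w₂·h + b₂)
y = 4

Layer 1 pre-activation: z₁ = [2, -2]
After ReLU: h = [2, 0]
Layer 2 output: y = 2×2 + 1×0 + 0 = 4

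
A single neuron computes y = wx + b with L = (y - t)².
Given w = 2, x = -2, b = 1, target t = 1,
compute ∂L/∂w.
∂L/∂w = 16

y = wx + b = (2)(-2) + 1 = -3
∂L/∂y = 2(y - t) = 2(-3 - 1) = -8
∂y/∂w = x = -2
∂L/∂w = ∂L/∂y · ∂y/∂w = -8 × -2 = 16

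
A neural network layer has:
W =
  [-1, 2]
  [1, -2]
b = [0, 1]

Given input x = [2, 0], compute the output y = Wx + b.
y = [-2, 3]

Wx = [-1×2 + 2×0, 1×2 + -2×0]
   = [-2, 2]
y = Wx + b = [-2 + 0, 2 + 1] = [-2, 3]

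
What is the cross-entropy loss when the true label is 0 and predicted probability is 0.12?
L = 0.1278

L = -0·log(0.12) - 1·log(0.88) = -log(0.88) = 0.1278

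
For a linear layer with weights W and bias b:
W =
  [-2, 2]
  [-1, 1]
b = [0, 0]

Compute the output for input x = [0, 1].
y = [2, 1]

Wx = [-2×0 + 2×1, -1×0 + 1×1]
   = [2, 1]
y = Wx + b = [2 + 0, 1 + 0] = [2, 1]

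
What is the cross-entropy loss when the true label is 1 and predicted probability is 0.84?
L = 0.1744

L = -1·log(0.84) - 0·log(0.16) = -log(0.84) = 0.1744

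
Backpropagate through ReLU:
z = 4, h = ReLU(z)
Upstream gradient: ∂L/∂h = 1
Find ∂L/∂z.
∂L/∂z = 1

h = ReLU(4) = 4
Since z > 0: ∂h/∂z = 1
∂L/∂z = ∂L/∂h · ∂h/∂z = 1 × 1 = 1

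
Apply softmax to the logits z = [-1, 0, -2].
p = [0.2447, 0.6652, 0.09]

exp(z) = [0.3679, 1, 0.1353]
Sum = 1.503
p = [0.2447, 0.6652, 0.09]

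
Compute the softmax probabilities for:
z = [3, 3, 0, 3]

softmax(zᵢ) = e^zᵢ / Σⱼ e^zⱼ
p = [0.3279, 0.3279, 0.0163, 0.3279]

exp(z) = [20.09, 20.09, 1, 20.09]
Sum = 61.26
p = [0.3279, 0.3279, 0.0163, 0.3279]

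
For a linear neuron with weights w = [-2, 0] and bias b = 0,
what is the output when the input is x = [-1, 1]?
y = 2

y = (-2)(-1) + (0)(1) + 0 = 2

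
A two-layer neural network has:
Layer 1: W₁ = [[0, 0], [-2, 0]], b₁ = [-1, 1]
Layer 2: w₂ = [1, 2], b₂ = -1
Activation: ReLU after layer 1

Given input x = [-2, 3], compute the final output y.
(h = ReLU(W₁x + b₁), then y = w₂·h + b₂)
y = 9

Layer 1 pre-activation: z₁ = [-1, 5]
After ReLU: h = [0, 5]
Layer 2 output: y = 1×0 + 2×5 + -1 = 9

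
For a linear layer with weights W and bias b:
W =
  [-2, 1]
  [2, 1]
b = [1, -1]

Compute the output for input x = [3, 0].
y = [-5, 5]

Wx = [-2×3 + 1×0, 2×3 + 1×0]
   = [-6, 6]
y = Wx + b = [-6 + 1, 6 + -1] = [-5, 5]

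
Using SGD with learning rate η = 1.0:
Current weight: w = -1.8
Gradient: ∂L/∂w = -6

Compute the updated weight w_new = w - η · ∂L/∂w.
w_new = 4.2

w_new = w - η·∂L/∂w = -1.8 - 1.0×(-6) = -1.8 - (-6) = 4.2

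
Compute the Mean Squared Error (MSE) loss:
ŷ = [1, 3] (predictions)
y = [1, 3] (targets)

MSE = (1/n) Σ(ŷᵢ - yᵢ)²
MSE = 0

MSE = (1/2)((1-1)² + (3-3)²) = (1/2)(0 + 0) = 0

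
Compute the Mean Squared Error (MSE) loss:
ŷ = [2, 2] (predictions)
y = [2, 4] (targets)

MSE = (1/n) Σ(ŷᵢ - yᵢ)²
MSE = 2

MSE = (1/2)((2-2)² + (2-4)²) = (1/2)(0 + 4) = 2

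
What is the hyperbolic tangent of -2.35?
-0.982

tanh(-2.35) = (e^(-2.35) - e^(2.35))/(e^(-2.35) + e^(2.35)) = -0.982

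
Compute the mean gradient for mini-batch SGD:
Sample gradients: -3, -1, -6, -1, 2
Average gradient = -1.8

Average = (1/5)(-3 + -1 + -6 + -1 + 2) = -9/5 = -1.8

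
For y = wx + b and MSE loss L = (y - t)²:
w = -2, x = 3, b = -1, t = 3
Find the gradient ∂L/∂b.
∂L/∂b = -20

y = wx + b = (-2)(3) + -1 = -7
∂L/∂y = 2(y - t) = 2(-7 - 3) = -20
∂y/∂b = 1
∂L/∂b = ∂L/∂y · ∂y/∂b = -20 × 1 = -20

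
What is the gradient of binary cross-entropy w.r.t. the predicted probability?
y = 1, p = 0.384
∂L/∂p = -2.604

∂L/∂p = -y/p + (1-y)/(1-p) = -1/0.384 + 0 = -2.604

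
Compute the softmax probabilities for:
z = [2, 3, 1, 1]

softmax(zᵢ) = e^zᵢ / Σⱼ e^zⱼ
p = [0.2245, 0.6103, 0.0826, 0.0826]

exp(z) = [7.389, 20.09, 2.718, 2.718]
Sum = 32.91
p = [0.2245, 0.6103, 0.0826, 0.0826]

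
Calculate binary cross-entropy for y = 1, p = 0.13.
L = 2.04

L = -1·log(0.13) - 0·log(0.87) = -log(0.13) = 2.04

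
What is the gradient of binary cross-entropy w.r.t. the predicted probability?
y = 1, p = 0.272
∂L/∂p = -3.676

∂L/∂p = -y/p + (1-y)/(1-p) = -1/0.272 + 0 = -3.676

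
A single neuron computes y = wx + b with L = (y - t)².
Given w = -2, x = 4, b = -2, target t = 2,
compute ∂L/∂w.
∂L/∂w = -96

y = wx + b = (-2)(4) + -2 = -10
∂L/∂y = 2(y - t) = 2(-10 - 2) = -24
∂y/∂w = x = 4
∂L/∂w = ∂L/∂y · ∂y/∂w = -24 × 4 = -96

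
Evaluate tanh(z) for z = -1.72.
-0.9379

tanh(-1.72) = (e^(-1.72) - e^(1.72))/(e^(-1.72) + e^(1.72)) = -0.9379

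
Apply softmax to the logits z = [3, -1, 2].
p = [0.7214, 0.0132, 0.2654]

exp(z) = [20.09, 0.3679, 7.389]
Sum = 27.84
p = [0.7214, 0.0132, 0.2654]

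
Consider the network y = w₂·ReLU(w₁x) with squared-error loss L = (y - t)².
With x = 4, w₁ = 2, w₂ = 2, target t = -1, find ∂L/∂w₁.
∂L/∂w₁ = 272

Forward pass:
z = w₁x = 2×4 = 8
h = ReLU(8) = 8
y = w₂h = 2×8 = 16

Backward pass:
∂L/∂y = 2(y - t) = 2(16 - -1) = 34
∂y/∂h = w₂ = 2
∂h/∂z = 1 (ReLU derivative)
∂z/∂w₁ = x = 4

∂L/∂w₁ = 34 × 2 × 1 × 4 = 272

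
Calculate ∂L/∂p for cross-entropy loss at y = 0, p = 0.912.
∂L/∂p = 11.36

∂L/∂p = -y/p + (1-y)/(1-p) = 0 + 1/0.088 = 11.36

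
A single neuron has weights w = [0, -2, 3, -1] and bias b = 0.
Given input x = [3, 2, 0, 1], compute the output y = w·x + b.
y = -5

y = (0)(3) + (-2)(2) + (3)(0) + (-1)(1) + 0 = -5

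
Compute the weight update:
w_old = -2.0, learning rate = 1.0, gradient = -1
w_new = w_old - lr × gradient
w_new = -1

w_new = w - η·∂L/∂w = -2.0 - 1.0×(-1) = -2.0 - (-1) = -1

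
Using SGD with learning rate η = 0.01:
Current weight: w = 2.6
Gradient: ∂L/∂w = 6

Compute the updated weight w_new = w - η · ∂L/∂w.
w_new = 2.54

w_new = w - η·∂L/∂w = 2.6 - 0.01×(6) = 2.6 - (0.06) = 2.54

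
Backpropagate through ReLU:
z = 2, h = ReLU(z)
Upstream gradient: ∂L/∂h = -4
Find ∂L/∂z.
∂L/∂z = -4

h = ReLU(2) = 2
Since z > 0: ∂h/∂z = 1
∂L/∂z = ∂L/∂h · ∂h/∂z = -4 × 1 = -4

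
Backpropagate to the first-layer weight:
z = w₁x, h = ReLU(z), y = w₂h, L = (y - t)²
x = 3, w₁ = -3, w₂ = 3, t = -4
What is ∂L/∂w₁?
∂L/∂w₁ = 0

Forward pass:
z = w₁x = -3×3 = -9
h = ReLU(-9) = 0
y = w₂h = 3×0 = 0

Backward pass:
∂L/∂y = 2(y - t) = 2(0 - -4) = 8
∂y/∂h = w₂ = 3
∂h/∂z = 0 (ReLU derivative)
∂z/∂w₁ = x = 3

∂L/∂w₁ = 8 × 3 × 0 × 3 = 0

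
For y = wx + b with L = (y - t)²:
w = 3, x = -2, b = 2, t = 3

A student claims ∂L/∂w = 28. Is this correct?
Correct

y = (3)(-2) + 2 = -4
∂L/∂y = 2(y - t) = 2(-4 - 3) = -14
∂y/∂w = x = -2
∂L/∂w = -14 × -2 = 28

Claimed value: 28
Correct: The correct gradient is 28.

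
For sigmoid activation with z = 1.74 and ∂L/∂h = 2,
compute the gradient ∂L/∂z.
∂L/∂z = 0.254

σ(1.74) = 0.8507
σ'(1.74) = σ(1.74)(1 - σ(1.74)) = 0.8507 × 0.1493 = 0.127
∂L/∂z = ∂L/∂h · σ'(z) = 2 × 0.127 = 0.254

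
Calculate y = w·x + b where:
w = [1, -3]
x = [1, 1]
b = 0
y = -2

y = (1)(1) + (-3)(1) + 0 = -2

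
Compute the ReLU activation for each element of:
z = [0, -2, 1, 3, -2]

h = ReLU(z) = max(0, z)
h = [0, 0, 1, 3, 0]

ReLU applied element-wise: max(0,0)=0, max(0,-2)=0, max(0,1)=1, max(0,3)=3, max(0,-2)=0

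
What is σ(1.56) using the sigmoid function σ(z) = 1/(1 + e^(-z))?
0.8264

sigmoid(1.56) = 1/(1 + e^(-1.56)) = 1/(1 + 0.2101) = 0.8264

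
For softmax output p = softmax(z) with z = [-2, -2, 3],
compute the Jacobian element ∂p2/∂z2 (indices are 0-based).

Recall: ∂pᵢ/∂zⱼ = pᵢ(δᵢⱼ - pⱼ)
∂p2/∂z2 = 0.01312

p = softmax(z) = [0.006648, 0.006648, 0.9867]
p2 = 0.9867

∂p2/∂z2 = p2(1 - p2) = 0.9867 × (1 - 0.9867) = 0.01312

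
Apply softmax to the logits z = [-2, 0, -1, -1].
p = [0.0723, 0.5344, 0.1966, 0.1966]

exp(z) = [0.1353, 1, 0.3679, 0.3679]
Sum = 1.871
p = [0.0723, 0.5344, 0.1966, 0.1966]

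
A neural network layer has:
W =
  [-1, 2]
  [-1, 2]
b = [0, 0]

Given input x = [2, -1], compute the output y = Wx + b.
y = [-4, -4]

Wx = [-1×2 + 2×-1, -1×2 + 2×-1]
   = [-4, -4]
y = Wx + b = [-4 + 0, -4 + 0] = [-4, -4]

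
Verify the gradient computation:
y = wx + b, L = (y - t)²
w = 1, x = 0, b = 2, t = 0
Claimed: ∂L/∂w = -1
Incorrect

y = (1)(0) + 2 = 2
∂L/∂y = 2(y - t) = 2(2 - 0) = 4
∂y/∂w = x = 0
∂L/∂w = 4 × 0 = 0

Claimed value: -1
Incorrect: The correct gradient is 0.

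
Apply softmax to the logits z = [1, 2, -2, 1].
p = [0.2097, 0.5701, 0.0104, 0.2097]

exp(z) = [2.718, 7.389, 0.1353, 2.718]
Sum = 12.96
p = [0.2097, 0.5701, 0.0104, 0.2097]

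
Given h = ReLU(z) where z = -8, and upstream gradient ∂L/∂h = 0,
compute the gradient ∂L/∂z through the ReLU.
∂L/∂z = 0

h = ReLU(-8) = 0
Since z < 0: ∂h/∂z = 0
∂L/∂z = ∂L/∂h · ∂h/∂z = 0 × 0 = 0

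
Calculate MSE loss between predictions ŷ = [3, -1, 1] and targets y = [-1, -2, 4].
MSE = 8.667

MSE = (1/3)((3--1)² + (-1--2)² + (1-4)²) = (1/3)(16 + 1 + 9) = 8.667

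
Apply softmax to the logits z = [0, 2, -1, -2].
p = [0.1125, 0.831, 0.0414, 0.0152]

exp(z) = [1, 7.389, 0.3679, 0.1353]
Sum = 8.892
p = [0.1125, 0.831, 0.0414, 0.0152]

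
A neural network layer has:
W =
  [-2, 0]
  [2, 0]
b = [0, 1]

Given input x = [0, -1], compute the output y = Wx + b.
y = [0, 1]

Wx = [-2×0 + 0×-1, 2×0 + 0×-1]
   = [0, 0]
y = Wx + b = [0 + 0, 0 + 1] = [0, 1]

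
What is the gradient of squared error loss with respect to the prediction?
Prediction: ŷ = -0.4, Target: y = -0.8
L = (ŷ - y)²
∂L/∂ŷ = 0.8

∂L/∂ŷ = 2(ŷ - y) = 2(-0.4 - -0.8) = 2(0.4) = 0.8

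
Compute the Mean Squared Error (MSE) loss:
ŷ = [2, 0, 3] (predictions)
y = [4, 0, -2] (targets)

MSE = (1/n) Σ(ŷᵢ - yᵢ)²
MSE = 9.667

MSE = (1/3)((2-4)² + (0-0)² + (3--2)²) = (1/3)(4 + 0 + 25) = 9.667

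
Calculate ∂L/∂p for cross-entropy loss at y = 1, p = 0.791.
∂L/∂p = -1.264

∂L/∂p = -y/p + (1-y)/(1-p) = -1/0.791 + 0 = -1.264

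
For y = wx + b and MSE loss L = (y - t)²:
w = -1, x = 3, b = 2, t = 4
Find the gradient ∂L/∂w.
∂L/∂w = -30

y = wx + b = (-1)(3) + 2 = -1
∂L/∂y = 2(y - t) = 2(-1 - 4) = -10
∂y/∂w = x = 3
∂L/∂w = ∂L/∂y · ∂y/∂w = -10 × 3 = -30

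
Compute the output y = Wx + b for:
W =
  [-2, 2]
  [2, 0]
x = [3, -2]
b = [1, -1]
y = [-9, 5]

Wx = [-2×3 + 2×-2, 2×3 + 0×-2]
   = [-10, 6]
y = Wx + b = [-10 + 1, 6 + -1] = [-9, 5]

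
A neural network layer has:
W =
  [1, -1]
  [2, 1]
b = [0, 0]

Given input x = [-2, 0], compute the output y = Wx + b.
y = [-2, -4]

Wx = [1×-2 + -1×0, 2×-2 + 1×0]
   = [-2, -4]
y = Wx + b = [-2 + 0, -4 + 0] = [-2, -4]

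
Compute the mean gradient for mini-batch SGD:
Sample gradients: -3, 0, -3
Average gradient = -2

Average = (1/3)(-3 + 0 + -3) = -6/3 = -2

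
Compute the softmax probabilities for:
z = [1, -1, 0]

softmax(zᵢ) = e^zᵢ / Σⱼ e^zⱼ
p = [0.6652, 0.09, 0.2447]

exp(z) = [2.718, 0.3679, 1]
Sum = 4.086
p = [0.6652, 0.09, 0.2447]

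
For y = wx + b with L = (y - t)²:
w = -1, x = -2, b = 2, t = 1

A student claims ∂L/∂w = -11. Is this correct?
Incorrect

y = (-1)(-2) + 2 = 4
∂L/∂y = 2(y - t) = 2(4 - 1) = 6
∂y/∂w = x = -2
∂L/∂w = 6 × -2 = -12

Claimed value: -11
Incorrect: The correct gradient is -12.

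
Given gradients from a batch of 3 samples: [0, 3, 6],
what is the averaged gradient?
Average gradient = 3

Average = (1/3)(0 + 3 + 6) = 9/3 = 3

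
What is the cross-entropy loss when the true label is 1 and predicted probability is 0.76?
L = 0.2744

L = -1·log(0.76) - 0·log(0.24) = -log(0.76) = 0.2744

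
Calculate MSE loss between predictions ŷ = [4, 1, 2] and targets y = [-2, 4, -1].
MSE = 18

MSE = (1/3)((4--2)² + (1-4)² + (2--1)²) = (1/3)(36 + 9 + 9) = 18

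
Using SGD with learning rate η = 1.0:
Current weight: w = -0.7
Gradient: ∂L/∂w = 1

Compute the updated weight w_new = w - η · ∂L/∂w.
w_new = -1.7

w_new = w - η·∂L/∂w = -0.7 - 1.0×(1) = -0.7 - (1) = -1.7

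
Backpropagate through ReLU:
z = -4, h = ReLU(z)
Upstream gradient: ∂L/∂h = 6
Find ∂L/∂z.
∂L/∂z = 0

h = ReLU(-4) = 0
Since z < 0: ∂h/∂z = 0
∂L/∂z = ∂L/∂h · ∂h/∂z = 6 × 0 = 0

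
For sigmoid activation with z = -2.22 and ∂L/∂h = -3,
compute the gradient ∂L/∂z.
∂L/∂z = -0.2651

σ(-2.22) = 0.09797
σ'(-2.22) = σ(-2.22)(1 - σ(-2.22)) = 0.09797 × 0.902 = 0.08837
∂L/∂z = ∂L/∂h · σ'(z) = -3 × 0.08837 = -0.2651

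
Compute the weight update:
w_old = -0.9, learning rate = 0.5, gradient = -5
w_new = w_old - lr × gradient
w_new = 1.6

w_new = w - η·∂L/∂w = -0.9 - 0.5×(-5) = -0.9 - (-2.5) = 1.6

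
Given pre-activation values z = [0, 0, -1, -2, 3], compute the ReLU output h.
h = [0, 0, 0, 0, 3]

ReLU applied element-wise: max(0,0)=0, max(0,0)=0, max(0,-1)=0, max(0,-2)=0, max(0,3)=3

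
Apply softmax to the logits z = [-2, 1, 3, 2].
p = [0.0045, 0.0896, 0.6623, 0.2436]

exp(z) = [0.1353, 2.718, 20.09, 7.389]
Sum = 30.33
p = [0.0045, 0.0896, 0.6623, 0.2436]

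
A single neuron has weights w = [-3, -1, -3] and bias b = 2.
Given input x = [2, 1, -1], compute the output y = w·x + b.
y = -2

y = (-3)(2) + (-1)(1) + (-3)(-1) + 2 = -2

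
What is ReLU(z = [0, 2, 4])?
h = [0, 2, 4]

ReLU applied element-wise: max(0,0)=0, max(0,2)=2, max(0,4)=4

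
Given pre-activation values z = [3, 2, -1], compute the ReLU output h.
h = [3, 2, 0]

ReLU applied element-wise: max(0,3)=3, max(0,2)=2, max(0,-1)=0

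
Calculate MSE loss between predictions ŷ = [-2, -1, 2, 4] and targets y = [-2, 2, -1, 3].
MSE = 4.75

MSE = (1/4)((-2--2)² + (-1-2)² + (2--1)² + (4-3)²) = (1/4)(0 + 9 + 9 + 1) = 4.75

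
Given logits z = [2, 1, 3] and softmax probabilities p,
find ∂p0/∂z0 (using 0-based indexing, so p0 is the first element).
∂p0/∂z0 = 0.1848

p = softmax(z) = [0.2447, 0.09003, 0.6652]
p0 = 0.2447

∂p0/∂z0 = p0(1 - p0) = 0.2447 × (1 - 0.2447) = 0.1848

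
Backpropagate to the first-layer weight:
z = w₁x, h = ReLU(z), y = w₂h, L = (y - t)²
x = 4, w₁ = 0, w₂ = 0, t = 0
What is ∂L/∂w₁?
∂L/∂w₁ = 0

Forward pass:
z = w₁x = 0×4 = 0
h = ReLU(0) = 0
y = w₂h = 0×0 = 0

Backward pass:
∂L/∂y = 2(y - t) = 2(0 - 0) = 0
∂y/∂h = w₂ = 0
∂h/∂z = 0 (ReLU derivative)
∂z/∂w₁ = x = 4

∂L/∂w₁ = 0 × 0 × 0 × 4 = 0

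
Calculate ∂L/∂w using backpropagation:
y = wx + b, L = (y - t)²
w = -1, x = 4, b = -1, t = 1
∂L/∂w = -48

y = wx + b = (-1)(4) + -1 = -5
∂L/∂y = 2(y - t) = 2(-5 - 1) = -12
∂y/∂w = x = 4
∂L/∂w = ∂L/∂y · ∂y/∂w = -12 × 4 = -48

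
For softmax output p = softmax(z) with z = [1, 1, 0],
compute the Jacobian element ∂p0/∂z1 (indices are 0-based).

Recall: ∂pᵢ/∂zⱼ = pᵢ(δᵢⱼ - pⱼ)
∂p0/∂z1 = -0.1784

p = softmax(z) = [0.4223, 0.4223, 0.1554]
p0 = 0.4223, p1 = 0.4223

∂p0/∂z1 = -p0 × p1 = -0.4223 × 0.4223 = -0.1784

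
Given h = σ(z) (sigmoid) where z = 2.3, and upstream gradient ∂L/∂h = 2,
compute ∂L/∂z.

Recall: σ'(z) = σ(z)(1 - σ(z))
∂L/∂z = 0.1656

σ(2.3) = 0.9089
σ'(2.3) = σ(2.3)(1 - σ(2.3)) = 0.9089 × 0.09112 = 0.08282
∂L/∂z = ∂L/∂h · σ'(z) = 2 × 0.08282 = 0.1656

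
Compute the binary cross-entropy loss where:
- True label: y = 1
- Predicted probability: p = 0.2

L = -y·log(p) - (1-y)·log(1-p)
L = 1.609

L = -1·log(0.2) - 0·log(0.8) = -log(0.2) = 1.609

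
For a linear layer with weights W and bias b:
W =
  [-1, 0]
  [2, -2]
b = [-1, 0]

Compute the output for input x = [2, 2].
y = [-3, 0]

Wx = [-1×2 + 0×2, 2×2 + -2×2]
   = [-2, 0]
y = Wx + b = [-2 + -1, 0 + 0] = [-3, 0]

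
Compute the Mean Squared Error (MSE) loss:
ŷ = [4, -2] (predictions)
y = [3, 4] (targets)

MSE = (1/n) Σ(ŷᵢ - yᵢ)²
MSE = 18.5

MSE = (1/2)((4-3)² + (-2-4)²) = (1/2)(1 + 36) = 18.5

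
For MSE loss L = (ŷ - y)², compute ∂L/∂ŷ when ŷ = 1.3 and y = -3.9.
∂L/∂ŷ = 10.4

∂L/∂ŷ = 2(ŷ - y) = 2(1.3 - -3.9) = 2(5.2) = 10.4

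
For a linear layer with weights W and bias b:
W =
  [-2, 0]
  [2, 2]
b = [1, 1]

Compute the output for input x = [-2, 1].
y = [5, -1]

Wx = [-2×-2 + 0×1, 2×-2 + 2×1]
   = [4, -2]
y = Wx + b = [4 + 1, -2 + 1] = [5, -1]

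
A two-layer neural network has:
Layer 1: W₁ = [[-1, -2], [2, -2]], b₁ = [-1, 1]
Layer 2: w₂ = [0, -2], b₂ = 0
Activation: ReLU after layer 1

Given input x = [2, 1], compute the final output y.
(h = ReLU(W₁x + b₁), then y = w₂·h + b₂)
y = -6

Layer 1 pre-activation: z₁ = [-5, 3]
After ReLU: h = [0, 3]
Layer 2 output: y = 0×0 + -2×3 + 0 = -6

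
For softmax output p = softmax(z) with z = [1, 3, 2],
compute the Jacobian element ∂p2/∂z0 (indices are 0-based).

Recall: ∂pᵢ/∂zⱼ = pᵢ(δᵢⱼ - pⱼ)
∂p2/∂z0 = -0.02203

p = softmax(z) = [0.09003, 0.6652, 0.2447]
p2 = 0.2447, p0 = 0.09003

∂p2/∂z0 = -p2 × p0 = -0.2447 × 0.09003 = -0.02203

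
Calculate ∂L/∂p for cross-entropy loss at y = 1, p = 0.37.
∂L/∂p = -2.703

∂L/∂p = -y/p + (1-y)/(1-p) = -1/0.37 + 0 = -2.703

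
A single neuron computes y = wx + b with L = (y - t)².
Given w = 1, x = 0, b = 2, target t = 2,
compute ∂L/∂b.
∂L/∂b = 0

y = wx + b = (1)(0) + 2 = 2
∂L/∂y = 2(y - t) = 2(2 - 2) = 0
∂y/∂b = 1
∂L/∂b = ∂L/∂y · ∂y/∂b = 0 × 1 = 0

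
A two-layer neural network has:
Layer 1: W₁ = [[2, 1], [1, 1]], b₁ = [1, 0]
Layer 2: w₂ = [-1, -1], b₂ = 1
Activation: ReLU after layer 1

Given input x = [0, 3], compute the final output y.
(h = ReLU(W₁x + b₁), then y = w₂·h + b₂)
y = -6

Layer 1 pre-activation: z₁ = [4, 3]
After ReLU: h = [4, 3]
Layer 2 output: y = -1×4 + -1×3 + 1 = -6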